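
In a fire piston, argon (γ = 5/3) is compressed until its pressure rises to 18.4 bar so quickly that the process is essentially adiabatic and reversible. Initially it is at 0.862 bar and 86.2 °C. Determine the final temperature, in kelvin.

T₂ ≈ 1220 K

Along an adiabat T P^((1−γ)/γ) is constant, so T₂ = T₁ (P₂/P₁)^((γ−1)/γ).
T₁ = 86.2 °C = 359.3 K.
T₂ = 359.3 × (18.4/0.862)^(2/5) = 1222 K.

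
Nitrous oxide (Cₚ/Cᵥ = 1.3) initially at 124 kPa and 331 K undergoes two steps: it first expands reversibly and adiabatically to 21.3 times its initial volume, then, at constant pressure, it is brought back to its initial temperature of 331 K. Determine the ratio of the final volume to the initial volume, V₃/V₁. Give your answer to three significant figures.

Adiabatic step: V₂/V₁ = 21.3; T₂ = T₁·(1/21.3)^(0.3) = 132.2 K.
Isobaric step: V₃/V₂ = T₃/T₂ = 331/132.2.
V₃/V₁ = (V₂/V₁)(V₃/V₂) = 21.3 × (331/132.2) = 53.32.

V₃/V₁ ≈ 53.3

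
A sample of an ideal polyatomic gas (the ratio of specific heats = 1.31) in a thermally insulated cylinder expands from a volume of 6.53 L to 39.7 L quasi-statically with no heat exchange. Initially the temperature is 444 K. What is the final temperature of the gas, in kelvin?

T₂ ≈ 254 K

For a reversible adiabat TV^(γ−1) is constant, so T₂ = T₁ (V₁/V₂)^(γ−1).
T₂ = 444 × (6.53/39.7)^(0.31) = 253.7 K.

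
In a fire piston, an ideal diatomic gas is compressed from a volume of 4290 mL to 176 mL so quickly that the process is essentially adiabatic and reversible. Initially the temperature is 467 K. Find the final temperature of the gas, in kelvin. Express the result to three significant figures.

T₂ ≈ 1680 K

Adiabatic: T₁V₁^(γ−1) = T₂V₂^(γ−1) ⇒ T₂ = T₁ (V₁/V₂)^(γ−1).
For a diatomic ideal gas γ = 7/5, so γ−1 = 2/5.
T₂ = 467 × (4290/176)^(2/5) = 1675 K.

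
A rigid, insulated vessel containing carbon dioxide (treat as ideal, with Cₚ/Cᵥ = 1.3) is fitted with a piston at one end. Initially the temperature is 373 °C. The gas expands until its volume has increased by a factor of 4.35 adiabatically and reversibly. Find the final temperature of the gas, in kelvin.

For a reversible adiabat TV^(γ−1) is constant, so T₂ = T₁ (V₁/V₂)^(γ−1).
T₁ = 373 °C = 646.1 K.
T₂ = 646.1 × (1/4.35)^(0.3) = 415.7 K.

T₂ ≈ 416 K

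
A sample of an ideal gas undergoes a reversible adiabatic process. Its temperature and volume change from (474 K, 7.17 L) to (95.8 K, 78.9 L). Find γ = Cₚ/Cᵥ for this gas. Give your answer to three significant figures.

γ ≈ 1.67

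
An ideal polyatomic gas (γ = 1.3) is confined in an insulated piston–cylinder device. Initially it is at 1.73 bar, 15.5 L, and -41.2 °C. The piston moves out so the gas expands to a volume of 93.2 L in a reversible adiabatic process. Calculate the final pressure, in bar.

P₂ ≈ 0.168 bar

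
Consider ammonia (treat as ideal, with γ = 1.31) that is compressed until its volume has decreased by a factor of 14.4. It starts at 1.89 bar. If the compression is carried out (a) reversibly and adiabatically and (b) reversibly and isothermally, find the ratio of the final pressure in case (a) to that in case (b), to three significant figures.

P_adiabatic / P_isothermal ≈ 2.29

Isothermal: P_b = P₁(V₁/V₂) = 1.89×14.4.
Adiabatic: P_a = P₁(V₁/V₂)^γ = 1.89×14.4^(1.31).
P_a/P_b = (V₁/V₂)^(γ−1) = 14.4^(0.31) = 2.286.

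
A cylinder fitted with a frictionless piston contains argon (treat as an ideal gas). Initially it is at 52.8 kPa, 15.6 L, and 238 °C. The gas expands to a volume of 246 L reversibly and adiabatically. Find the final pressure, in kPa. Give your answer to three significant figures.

Since PV^γ is constant along a reversible adiabat, P₂ = P₁ (V₁/V₂)^γ.
γ = 5/3 for a monatomic ideal gas.
P₂ = 52.8 × (15.6/246)^(5/3) = 0.5325 kPa.

P₂ ≈ 0.532 kPa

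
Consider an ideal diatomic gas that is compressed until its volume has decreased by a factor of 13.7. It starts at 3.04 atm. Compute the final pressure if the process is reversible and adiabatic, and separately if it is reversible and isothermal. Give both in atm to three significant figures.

For a diatomic ideal gas γ = 7/5.
Isothermal: P₂ = P₁(V₁/V₂) = 3.04×13.7 = 41.65 atm.
Adiabatic: P₂ = P₁(V₁/V₂)^γ = 3.04×13.7^(7/5) = 118.7 atm.

adiabatic: 119 atm; isothermal: 41.6 atm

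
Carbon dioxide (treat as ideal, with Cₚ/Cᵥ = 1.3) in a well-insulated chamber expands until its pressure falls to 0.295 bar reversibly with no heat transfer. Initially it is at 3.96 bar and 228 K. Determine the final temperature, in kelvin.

T₂ ≈ 125 K

Adiabatic: T₂/T₁ = (P₂/P₁)^((γ−1)/γ).
T₂ = 228 × (0.295/3.96)^(0.231) = 125.2 K.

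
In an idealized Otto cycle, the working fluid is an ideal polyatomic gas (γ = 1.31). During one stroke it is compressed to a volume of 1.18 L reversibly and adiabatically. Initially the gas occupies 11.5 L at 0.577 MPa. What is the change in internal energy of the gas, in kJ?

P₂ = P₁(V₁/V₂)^γ = 0.577×(11.5/1.18)^(1.31) = 11.39 MPa.
For a reversible adiabat, W_by_gas = (P₁V₁ − P₂V₂)/(γ−1).
W_by = (577000×0.0115 − 1.139×10^7×0.00118) / (0.31) = -21950 J.
Q = 0 ⇒ ΔU = −W_by = 21950 J.

ΔU ≈ 22.0 kJ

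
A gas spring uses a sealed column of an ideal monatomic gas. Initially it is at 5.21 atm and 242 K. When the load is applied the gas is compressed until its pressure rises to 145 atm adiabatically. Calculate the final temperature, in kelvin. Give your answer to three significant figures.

T₂ ≈ 915 K

Adiabatic: T₂/T₁ = (P₂/P₁)^((γ−1)/γ).
For a monatomic ideal gas γ = 5/3, so (γ−1)/γ = 2/5.
T₂ = 242 × (145/5.21)^(2/5) = 915.4 K.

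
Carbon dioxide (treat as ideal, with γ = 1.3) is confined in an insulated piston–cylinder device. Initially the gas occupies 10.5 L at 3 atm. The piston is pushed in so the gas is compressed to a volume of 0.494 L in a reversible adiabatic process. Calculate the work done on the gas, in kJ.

P₂ = P₁(V₁/V₂)^γ = 3×(10.5/0.494)^(1.3) = 159.5 atm.
For a reversible adiabat, W_by_gas = (P₁V₁ − P₂V₂)/(γ−1).
W_by = (304000×0.0105 − 1.616×10^7×0.000494) / (0.3) = -15980 J.
W_on_gas = −W_by = 15980 J.

W ≈ 16.0 kJ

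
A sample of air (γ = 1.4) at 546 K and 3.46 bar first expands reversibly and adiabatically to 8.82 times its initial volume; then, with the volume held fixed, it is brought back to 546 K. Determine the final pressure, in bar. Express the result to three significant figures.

P₃ ≈ 0.392 bar

Adiabatic step (PV^γ = const): P₂ = 3.46×(1/8.82)^(1.4) = 0.1642 bar; T₂ = 546×(1/8.82)^(0.4) = 228.6 K.
Isochoric: P₃ = P₂(T₃/T₂) = 0.1642 × (546/228.6) = 0.3923 bar.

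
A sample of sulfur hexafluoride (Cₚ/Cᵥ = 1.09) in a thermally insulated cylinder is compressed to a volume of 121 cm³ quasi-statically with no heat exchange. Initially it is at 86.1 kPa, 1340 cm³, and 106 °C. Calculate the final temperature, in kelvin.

For a reversible adiabat TV^(γ−1) is constant, so T₂ = T₁ (V₁/V₂)^(γ−1).
T₁ = 106 °C = 379.1 K.
T₂ = 379.1 × (1340/121)^(0.09) = 470.8 K.

T₂ ≈ 471 K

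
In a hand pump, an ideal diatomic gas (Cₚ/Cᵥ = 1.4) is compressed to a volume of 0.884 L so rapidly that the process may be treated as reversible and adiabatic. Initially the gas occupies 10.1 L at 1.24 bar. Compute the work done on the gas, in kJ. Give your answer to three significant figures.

P₂ = P₁(V₁/V₂)^γ = 1.24×(10.1/0.884)^(1.4) = 37.54 bar.
For a reversible adiabat, W_by_gas = (P₁V₁ − P₂V₂)/(γ−1).
W_by = (124000×0.0101 − 3.754×10^6×0.000884) / (0.4) = -5164 J.
W_on_gas = −W_by = 5164 J.

W ≈ 5.16 kJ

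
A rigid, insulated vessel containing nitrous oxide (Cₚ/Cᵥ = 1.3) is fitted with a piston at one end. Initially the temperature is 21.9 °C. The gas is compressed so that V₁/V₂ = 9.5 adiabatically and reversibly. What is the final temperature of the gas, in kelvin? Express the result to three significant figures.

Adiabatic: T₁V₁^(γ−1) = T₂V₂^(γ−1) ⇒ T₂ = T₁ (V₁/V₂)^(γ−1).
T₁ = 21.9 °C = 295 K.
T₂ = 295 × 9.5^(0.3) = 579.7 K.

T₂ ≈ 580 K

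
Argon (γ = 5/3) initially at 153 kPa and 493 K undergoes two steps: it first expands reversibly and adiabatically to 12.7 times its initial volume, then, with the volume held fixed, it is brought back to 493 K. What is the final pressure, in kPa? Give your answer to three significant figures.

Adiabatic step (PV^γ = const): P₂ = 153×(1/12.7)^(5/3) = 2.213 kPa; T₂ = 493×(1/12.7)^(2/3) = 90.57 K.
Isochoric: P₃ = P₂(T₃/T₂) = 2.213 × (493/90.57) = 12.05 kPa.

P₃ ≈ 12.0 kPa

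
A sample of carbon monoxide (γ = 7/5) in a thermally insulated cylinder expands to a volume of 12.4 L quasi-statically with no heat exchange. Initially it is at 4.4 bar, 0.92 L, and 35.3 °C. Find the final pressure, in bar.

Since PV^γ is constant along a reversible adiabat, P₂ = P₁ (V₁/V₂)^γ.
P₂ = 4.4 × (0.92/12.4)^(7/5) = 0.1153 bar.

P₂ ≈ 0.115 bar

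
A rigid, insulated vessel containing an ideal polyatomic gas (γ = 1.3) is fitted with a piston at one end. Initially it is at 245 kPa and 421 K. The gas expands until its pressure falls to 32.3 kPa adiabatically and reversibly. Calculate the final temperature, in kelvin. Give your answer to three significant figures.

T₂ ≈ 264 K

Adiabatic: T₂/T₁ = (P₂/P₁)^((γ−1)/γ).
T₂ = 421 × (32.3/245)^(0.231) = 263.8 K.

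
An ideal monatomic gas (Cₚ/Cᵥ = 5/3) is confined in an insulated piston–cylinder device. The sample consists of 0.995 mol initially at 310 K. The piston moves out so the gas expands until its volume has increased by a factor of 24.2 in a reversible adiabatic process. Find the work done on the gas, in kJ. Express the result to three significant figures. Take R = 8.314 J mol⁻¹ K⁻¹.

W ≈ -3.39 kJ

For a reversible adiabat TV^(γ−1) is constant, so T₂ = T₁ (V₁/V₂)^(γ−1).
T₂ = 310 × (1/24.2)^(2/3) = 37.05 K.
Q = 0, so ΔU = W_on_gas = nCᵥΔT with Cᵥ = R/(γ−1) = 12.47 J/(mol·K).
ΔU = 0.995 × 12.47 × (37.05 − 310) = -3387 J.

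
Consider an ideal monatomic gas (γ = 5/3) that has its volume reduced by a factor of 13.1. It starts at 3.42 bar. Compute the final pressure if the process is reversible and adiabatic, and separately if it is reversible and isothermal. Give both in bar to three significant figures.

Isothermal: P₂ = P₁(V₁/V₂) = 3.42×13.1 = 44.8 bar.
Adiabatic: P₂ = P₁(V₁/V₂)^γ = 3.42×13.1^(5/3) = 249 bar.

adiabatic: 249 bar; isothermal: 44.8 bar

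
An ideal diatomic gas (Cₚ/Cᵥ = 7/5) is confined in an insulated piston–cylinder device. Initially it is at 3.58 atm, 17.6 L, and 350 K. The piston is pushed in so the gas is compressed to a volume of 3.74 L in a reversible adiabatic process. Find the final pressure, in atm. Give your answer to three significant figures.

Since PV^γ is constant along a reversible adiabat, P₂ = P₁ (V₁/V₂)^γ.
P₂ = 3.58 × (17.6/3.74)^(7/5) = 31.3 atm.

P₂ ≈ 31.3 atm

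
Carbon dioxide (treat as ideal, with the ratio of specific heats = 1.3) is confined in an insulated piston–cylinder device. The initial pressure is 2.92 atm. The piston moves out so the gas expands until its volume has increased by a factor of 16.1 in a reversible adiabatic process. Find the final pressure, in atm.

Adiabatic: P₁V₁^γ = P₂V₂^γ ⇒ P₂ = P₁ (V₁/V₂)^γ.
P₂ = 2.92 × (1/16.1)^(1.3) = 0.0788 atm.

P₂ ≈ 0.0788 atm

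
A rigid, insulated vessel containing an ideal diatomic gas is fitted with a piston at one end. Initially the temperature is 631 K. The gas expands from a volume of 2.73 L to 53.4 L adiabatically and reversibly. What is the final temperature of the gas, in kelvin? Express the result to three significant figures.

For a reversible adiabat TV^(γ−1) is constant, so T₂ = T₁ (V₁/V₂)^(γ−1).
For a diatomic ideal gas γ = 7/5, so γ−1 = 2/5.
T₂ = 631 × (2.73/53.4)^(2/5) = 192.1 K.

T₂ ≈ 192 K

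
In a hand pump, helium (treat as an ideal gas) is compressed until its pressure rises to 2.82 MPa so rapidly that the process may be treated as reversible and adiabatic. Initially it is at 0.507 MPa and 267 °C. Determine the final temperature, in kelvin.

Along an adiabat T P^((1−γ)/γ) is constant, so T₂ = T₁ (P₂/P₁)^((γ−1)/γ).
For a monatomic ideal gas γ = 5/3, so (γ−1)/γ = 2/5.
T₁ = 267 °C = 540.1 K.
T₂ = 540.1 × (2.82/0.507)^(2/5) = 1073 K.

T₂ ≈ 1070 K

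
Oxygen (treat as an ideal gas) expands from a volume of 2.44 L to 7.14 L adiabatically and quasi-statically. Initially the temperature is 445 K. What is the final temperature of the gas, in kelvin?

T₂ ≈ 290 K

For a reversible adiabat TV^(γ−1) is constant, so T₂ = T₁ (V₁/V₂)^(γ−1).
For a diatomic ideal gas γ = 7/5, so γ−1 = 2/5.
T₂ = 445 × (2.44/7.14)^(2/5) = 289.6 K.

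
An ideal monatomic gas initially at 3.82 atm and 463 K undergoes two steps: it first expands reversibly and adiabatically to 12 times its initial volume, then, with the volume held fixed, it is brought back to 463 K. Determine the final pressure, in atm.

P₃ ≈ 0.318 atm

For a monatomic ideal gas γ = 5/3.
Adiabatic step (PV^γ = const): P₂ = 3.82×(1/12)^(5/3) = 0.06073 atm; T₂ = 463×(1/12)^(2/3) = 88.33 K.
Isochoric: P₃ = P₂(T₃/T₂) = 0.06073 × (463/88.33) = 0.3183 atm.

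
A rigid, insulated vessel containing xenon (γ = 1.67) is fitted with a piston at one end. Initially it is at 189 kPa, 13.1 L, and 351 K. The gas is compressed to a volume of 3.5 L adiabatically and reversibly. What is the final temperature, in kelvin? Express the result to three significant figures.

T₂ ≈ 850 K

Adiabatic: T₁V₁^(γ−1) = T₂V₂^(γ−1) ⇒ T₂ = T₁ (V₁/V₂)^(γ−1).
T₂ = 351 × (13.1/3.5)^(0.67) = 849.9 K.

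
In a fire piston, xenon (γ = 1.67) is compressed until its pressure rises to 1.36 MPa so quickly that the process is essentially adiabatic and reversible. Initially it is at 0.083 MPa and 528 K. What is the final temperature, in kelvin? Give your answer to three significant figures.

T₂ ≈ 1620 K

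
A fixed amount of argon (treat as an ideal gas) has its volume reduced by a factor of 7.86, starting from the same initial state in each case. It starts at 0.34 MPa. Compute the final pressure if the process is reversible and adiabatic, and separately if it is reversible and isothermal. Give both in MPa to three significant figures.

For a monatomic ideal gas γ = 5/3.
Isothermal: P₂ = P₁(V₁/V₂) = 0.34×7.86 = 2.672 MPa.
Adiabatic: P₂ = P₁(V₁/V₂)^γ = 0.34×7.86^(5/3) = 10.56 MPa.

adiabatic: 10.6 MPa; isothermal: 2.67 MPa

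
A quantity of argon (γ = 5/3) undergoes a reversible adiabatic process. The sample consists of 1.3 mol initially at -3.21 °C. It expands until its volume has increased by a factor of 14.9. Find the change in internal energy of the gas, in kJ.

ΔU ≈ -3.65 kJ

Adiabatic: T₁V₁^(γ−1) = T₂V₂^(γ−1) ⇒ T₂ = T₁ (V₁/V₂)^(γ−1).
T₁ = -3.21 °C = 269.9 K.
T₂ = 269.9 × (1/14.9)^(2/3) = 44.58 K.
Q = 0, so ΔU = W_on_gas = nCᵥΔT with Cᵥ = R/(γ−1) = 12.47 J/(mol·K).
ΔU = 1.3 × 12.47 × (44.58 − 269.9) = -3654 J.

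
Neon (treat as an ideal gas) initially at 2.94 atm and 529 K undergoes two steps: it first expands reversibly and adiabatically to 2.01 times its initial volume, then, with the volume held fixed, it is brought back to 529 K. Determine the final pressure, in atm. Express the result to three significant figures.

P₃ ≈ 1.46 atm

For a monatomic ideal gas γ = 5/3.
Adiabatic step (PV^γ = const): P₂ = 2.94×(1/2.01)^(5/3) = 0.9184 atm; T₂ = 529×(1/2.01)^(2/3) = 332.1 K.
Isochoric: P₃ = P₂(T₃/T₂) = 0.9184 × (529/332.1) = 1.463 atm.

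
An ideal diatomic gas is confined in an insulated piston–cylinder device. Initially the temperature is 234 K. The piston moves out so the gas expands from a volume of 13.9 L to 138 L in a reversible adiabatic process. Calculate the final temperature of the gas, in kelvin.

For a reversible adiabat TV^(γ−1) is constant, so T₂ = T₁ (V₁/V₂)^(γ−1).
For a diatomic ideal gas γ = 7/5, so γ−1 = 2/5.
T₂ = 234 × (13.9/138)^(2/5) = 93.43 K.

T₂ ≈ 93.4 K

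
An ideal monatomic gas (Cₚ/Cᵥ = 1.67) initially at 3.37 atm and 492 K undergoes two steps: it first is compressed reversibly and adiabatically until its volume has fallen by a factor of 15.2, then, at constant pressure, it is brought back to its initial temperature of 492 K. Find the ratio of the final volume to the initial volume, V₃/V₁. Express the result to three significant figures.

V₃/V₁ ≈ 0.0106

Adiabatic step: V₂/V₁ = 0.06579; T₂ = T₁·15.2^(0.67) = 3046 K.
Isobaric step: V₃/V₂ = T₃/T₂ = 492/3046.
V₃/V₁ = (V₂/V₁)(V₃/V₂) = 0.06579 × (492/3046) = 0.01062.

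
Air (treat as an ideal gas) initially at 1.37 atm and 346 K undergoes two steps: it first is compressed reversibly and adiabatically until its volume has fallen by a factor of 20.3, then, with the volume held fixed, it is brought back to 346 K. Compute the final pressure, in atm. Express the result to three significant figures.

P₃ ≈ 27.8 atm

For a diatomic ideal gas γ = 7/5.
Adiabatic step (PV^γ = const): P₂ = 1.37×20.3^(7/5) = 92.73 atm; T₂ = 346×20.3^(2/5) = 1154 K.
Isochoric: P₃ = P₂(T₃/T₂) = 92.73 × (346/1154) = 27.81 atm.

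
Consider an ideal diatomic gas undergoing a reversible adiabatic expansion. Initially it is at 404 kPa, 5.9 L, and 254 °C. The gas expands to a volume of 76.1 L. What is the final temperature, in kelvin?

For a reversible adiabat TV^(γ−1) is constant, so T₂ = T₁ (V₁/V₂)^(γ−1).
γ = 7/5 for a diatomic ideal gas.
T₁ = 254 °C = 527.1 K.
T₂ = 527.1 × (5.9/76.1)^(2/5) = 189.5 K.

T₂ ≈ 190 K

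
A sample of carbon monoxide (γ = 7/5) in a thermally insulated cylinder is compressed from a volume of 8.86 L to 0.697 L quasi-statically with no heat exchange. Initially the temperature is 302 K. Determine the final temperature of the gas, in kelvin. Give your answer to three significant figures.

T₂ ≈ 835 K

For a reversible adiabat TV^(γ−1) is constant, so T₂ = T₁ (V₁/V₂)^(γ−1).
T₂ = 302 × (8.86/0.697)^(2/5) = 835 K.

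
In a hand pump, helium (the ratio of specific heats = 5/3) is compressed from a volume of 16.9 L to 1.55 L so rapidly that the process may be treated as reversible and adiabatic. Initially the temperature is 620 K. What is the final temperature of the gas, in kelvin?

T₂ ≈ 3050 K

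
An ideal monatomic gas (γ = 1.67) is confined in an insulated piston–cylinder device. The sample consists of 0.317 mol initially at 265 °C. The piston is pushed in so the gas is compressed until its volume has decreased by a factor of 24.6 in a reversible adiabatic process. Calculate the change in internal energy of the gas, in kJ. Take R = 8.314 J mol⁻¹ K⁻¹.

For a reversible adiabat TV^(γ−1) is constant, so T₂ = T₁ (V₁/V₂)^(γ−1).
T₁ = 265 °C = 538.1 K.
T₂ = 538.1 × 24.6^(0.67) = 4601 K.
Q = 0, so ΔU = W_on_gas = nCᵥΔT with Cᵥ = R/(γ−1) = 12.41 J/(mol·K).
ΔU = 0.317 × 12.41 × (4601 − 538.1) = 15980 J.

ΔU ≈ 16.0 kJ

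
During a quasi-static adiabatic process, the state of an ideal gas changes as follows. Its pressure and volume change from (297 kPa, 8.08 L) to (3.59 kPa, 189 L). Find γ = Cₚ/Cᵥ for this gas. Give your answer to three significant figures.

γ ≈ 1.40

PV^γ = const ⇒ γ = ln(P₂/P₁) / ln(V₁/V₂).
γ = ln(3.59/297) / ln(8.08/189) = 1.401.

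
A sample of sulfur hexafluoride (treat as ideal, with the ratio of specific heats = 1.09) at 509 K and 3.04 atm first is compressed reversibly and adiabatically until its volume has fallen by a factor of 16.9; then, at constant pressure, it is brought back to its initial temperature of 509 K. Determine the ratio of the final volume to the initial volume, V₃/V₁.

V₃/V₁ ≈ 0.0459

Adiabatic step: V₂/V₁ = 0.05917; T₂ = T₁·16.9^(0.09) = 656.5 K.
Isobaric step: V₃/V₂ = T₃/T₂ = 509/656.5.
V₃/V₁ = (V₂/V₁)(V₃/V₂) = 0.05917 × (509/656.5) = 0.04588.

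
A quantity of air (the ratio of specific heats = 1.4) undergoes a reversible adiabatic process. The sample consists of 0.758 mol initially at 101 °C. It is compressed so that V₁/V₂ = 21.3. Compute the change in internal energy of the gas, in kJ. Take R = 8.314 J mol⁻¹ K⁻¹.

ΔU ≈ 14.1 kJ

Adiabatic: T₁V₁^(γ−1) = T₂V₂^(γ−1) ⇒ T₂ = T₁ (V₁/V₂)^(γ−1).
T₁ = 101 °C = 374.1 K.
T₂ = 374.1 × 21.3^(0.4) = 1272 K.
Q = 0, so ΔU = W_on_gas = nCᵥΔT with Cᵥ = R/(γ−1) = 20.79 J/(mol·K).
ΔU = 0.758 × 20.79 × (1272 − 374.1) = 14140 J.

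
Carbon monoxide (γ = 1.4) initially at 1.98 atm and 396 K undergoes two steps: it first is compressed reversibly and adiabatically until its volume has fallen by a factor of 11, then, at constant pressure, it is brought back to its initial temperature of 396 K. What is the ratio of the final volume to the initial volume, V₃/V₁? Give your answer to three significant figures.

V₃/V₁ ≈ 0.0348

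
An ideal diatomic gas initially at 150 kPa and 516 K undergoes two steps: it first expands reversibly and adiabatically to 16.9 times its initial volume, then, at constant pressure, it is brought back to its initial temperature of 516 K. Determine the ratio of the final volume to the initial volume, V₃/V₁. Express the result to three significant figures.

For a diatomic ideal gas γ = 7/5.
Adiabatic step: V₂/V₁ = 16.9; T₂ = T₁·(1/16.9)^(2/5) = 166.5 K.
Isobaric step: V₃/V₂ = T₃/T₂ = 516/166.5.
V₃/V₁ = (V₂/V₁)(V₃/V₂) = 16.9 × (516/166.5) = 52.37.

V₃/V₁ ≈ 52.4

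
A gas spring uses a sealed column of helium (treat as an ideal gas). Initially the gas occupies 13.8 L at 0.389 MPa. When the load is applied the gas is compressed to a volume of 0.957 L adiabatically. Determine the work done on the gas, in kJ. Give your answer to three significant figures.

γ = 5/3 for a monatomic ideal gas.
P₂ = P₁(V₁/V₂)^γ = 0.389×(13.8/0.957)^(5/3) = 33.23 MPa.
For a reversible adiabat, W_by_gas = (P₁V₁ − P₂V₂)/(γ−1).
W_by = (389000×0.0138 − 3.323×10^7×0.000957) / (2/3) = -39650 J.
W_on_gas = −W_by = 39650 J.

W ≈ 39.7 kJ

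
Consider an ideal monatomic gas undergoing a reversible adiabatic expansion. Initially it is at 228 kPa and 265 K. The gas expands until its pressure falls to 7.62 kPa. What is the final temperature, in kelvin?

T₂ ≈ 68.1 K

Adiabatic: T₂/T₁ = (P₂/P₁)^((γ−1)/γ).
For a monatomic ideal gas γ = 5/3, so (γ−1)/γ = 2/5.
T₂ = 265 × (7.62/228)^(2/5) = 68.05 K.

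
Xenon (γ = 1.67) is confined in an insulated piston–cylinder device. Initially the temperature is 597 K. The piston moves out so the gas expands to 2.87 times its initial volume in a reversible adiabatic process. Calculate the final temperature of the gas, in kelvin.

T₂ ≈ 295 K

For a reversible adiabat TV^(γ−1) is constant, so T₂ = T₁ (V₁/V₂)^(γ−1).
T₂ = 597 × (1/2.87)^(0.67) = 294.6 K.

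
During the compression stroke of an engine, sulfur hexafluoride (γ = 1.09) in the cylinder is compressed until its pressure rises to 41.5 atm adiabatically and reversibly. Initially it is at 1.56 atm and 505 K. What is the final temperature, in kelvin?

Adiabatic: T₂/T₁ = (P₂/P₁)^((γ−1)/γ).
T₂ = 505 × (41.5/1.56)^(0.0826) = 662.1 K.

T₂ ≈ 662 K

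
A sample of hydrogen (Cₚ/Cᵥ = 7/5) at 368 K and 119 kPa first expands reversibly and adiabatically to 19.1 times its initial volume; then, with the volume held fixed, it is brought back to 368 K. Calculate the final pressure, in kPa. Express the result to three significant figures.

P₃ ≈ 6.23 kPa

Adiabatic step (PV^γ = const): P₂ = 119×(1/19.1)^(7/5) = 1.915 kPa; T₂ = 368×(1/19.1)^(2/5) = 113.1 K.
Isochoric: P₃ = P₂(T₃/T₂) = 1.915 × (368/113.1) = 6.23 kPa.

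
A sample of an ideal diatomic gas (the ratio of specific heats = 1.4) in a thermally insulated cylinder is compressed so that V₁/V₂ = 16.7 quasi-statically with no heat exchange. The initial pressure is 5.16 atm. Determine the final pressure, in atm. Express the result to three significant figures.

P₂ ≈ 266 atm

Adiabatic: P₁V₁^γ = P₂V₂^γ ⇒ P₂ = P₁ (V₁/V₂)^γ.
P₂ = 5.16 × 16.7^(1.4) = 265.7 atm.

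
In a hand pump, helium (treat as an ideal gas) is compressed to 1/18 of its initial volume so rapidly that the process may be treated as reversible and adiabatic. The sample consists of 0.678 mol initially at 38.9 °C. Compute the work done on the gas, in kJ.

W ≈ 15.5 kJ

Adiabatic: T₁V₁^(γ−1) = T₂V₂^(γ−1) ⇒ T₂ = T₁ (V₁/V₂)^(γ−1).
γ = 5/3 for a monatomic ideal gas, so γ−1 = 2/3.
T₁ = 38.9 °C = 312 K.
T₂ = 312 × 18^(2/3) = 2143 K.
Q = 0, so ΔU = W_on_gas = nCᵥΔT with Cᵥ = R/(γ−1) = 12.47 J/(mol·K).
ΔU = 0.678 × 12.47 × (2143 − 312) = 15480 J.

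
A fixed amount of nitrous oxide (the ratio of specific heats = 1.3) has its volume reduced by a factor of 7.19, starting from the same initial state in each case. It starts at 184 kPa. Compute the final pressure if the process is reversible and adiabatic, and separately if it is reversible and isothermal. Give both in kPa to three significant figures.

adiabatic: 2390 kPa; isothermal: 1320 kPa

Isothermal: P₂ = P₁(V₁/V₂) = 184×7.19 = 1323 kPa.
Adiabatic: P₂ = P₁(V₁/V₂)^γ = 184×7.19^(1.3) = 2391 kPa.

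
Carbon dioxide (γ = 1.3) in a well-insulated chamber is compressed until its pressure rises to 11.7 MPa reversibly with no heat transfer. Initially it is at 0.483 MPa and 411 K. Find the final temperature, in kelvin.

Adiabatic: T₂/T₁ = (P₂/P₁)^((γ−1)/γ).
T₂ = 411 × (11.7/0.483)^(0.231) = 857.6 K.

T₂ ≈ 858 K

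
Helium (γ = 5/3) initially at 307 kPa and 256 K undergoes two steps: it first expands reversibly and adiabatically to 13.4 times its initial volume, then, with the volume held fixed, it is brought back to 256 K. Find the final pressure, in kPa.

P₃ ≈ 22.9 kPa

Adiabatic step (PV^γ = const): P₂ = 307×(1/13.4)^(5/3) = 4.061 kPa; T₂ = 256×(1/13.4)^(2/3) = 45.38 K.
Isochoric: P₃ = P₂(T₃/T₂) = 4.061 × (256/45.38) = 22.91 kPa.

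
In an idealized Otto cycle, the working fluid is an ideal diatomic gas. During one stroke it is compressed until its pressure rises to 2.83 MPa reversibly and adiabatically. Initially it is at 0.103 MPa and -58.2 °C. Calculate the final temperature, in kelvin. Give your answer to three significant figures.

T₂ ≈ 554 K

Along an adiabat T P^((1−γ)/γ) is constant, so T₂ = T₁ (P₂/P₁)^((γ−1)/γ).
For a diatomic ideal gas γ = 7/5, so (γ−1)/γ = 2/7.
T₁ = -58.2 °C = 214.9 K.
T₂ = 214.9 × (2.83/0.103)^(2/7) = 553.9 K.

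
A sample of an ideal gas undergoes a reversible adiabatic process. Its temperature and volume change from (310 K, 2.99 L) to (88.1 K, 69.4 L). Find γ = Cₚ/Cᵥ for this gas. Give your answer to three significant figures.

γ ≈ 1.40

TV^(γ−1) = const ⇒ γ − 1 = ln(T₂/T₁) / ln(V₁/V₂).
γ = 1 + ln(88.1/310) / ln(2.99/69.4) = 1.4.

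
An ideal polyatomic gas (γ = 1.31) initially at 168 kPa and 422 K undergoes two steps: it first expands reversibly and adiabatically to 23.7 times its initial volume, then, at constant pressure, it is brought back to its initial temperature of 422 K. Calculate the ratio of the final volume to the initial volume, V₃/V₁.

V₃/V₁ ≈ 63.2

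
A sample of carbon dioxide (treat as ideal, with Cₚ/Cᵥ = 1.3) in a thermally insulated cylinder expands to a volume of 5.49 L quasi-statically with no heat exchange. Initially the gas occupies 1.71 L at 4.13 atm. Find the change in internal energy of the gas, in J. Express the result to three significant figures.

ΔU ≈ -704 J

P₂ = P₁(V₁/V₂)^γ = 4.13×(1.71/5.49)^(1.3) = 0.9066 atm.
For a reversible adiabat, W_by_gas = (P₁V₁ − P₂V₂)/(γ−1).
W_by = (418500×0.00171 − 91860×0.00549) / (0.3) = 704.3 J.
Q = 0 ⇒ ΔU = −W_by = -704.3 J.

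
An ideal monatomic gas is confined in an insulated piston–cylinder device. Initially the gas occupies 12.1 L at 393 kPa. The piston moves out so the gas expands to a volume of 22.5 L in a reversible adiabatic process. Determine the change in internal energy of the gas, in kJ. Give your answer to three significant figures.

γ = 5/3 for a monatomic ideal gas.
P₂ = P₁(V₁/V₂)^γ = 393×(12.1/22.5)^(5/3) = 139.8 kPa.
For a reversible adiabat, W_by_gas = (P₁V₁ − P₂V₂)/(γ−1).
W_by = (393000×0.0121 − 139800×0.0225) / (2/3) = 2416 J.
Q = 0 ⇒ ΔU = −W_by = -2416 J.

ΔU ≈ -2.42 kJ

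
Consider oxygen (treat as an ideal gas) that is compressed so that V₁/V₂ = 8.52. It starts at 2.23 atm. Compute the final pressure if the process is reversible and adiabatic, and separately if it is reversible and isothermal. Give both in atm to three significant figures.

adiabatic: 44.8 atm; isothermal: 19.0 atm

For a diatomic ideal gas γ = 7/5.
Isothermal: P₂ = P₁(V₁/V₂) = 2.23×8.52 = 19 atm.
Adiabatic: P₂ = P₁(V₁/V₂)^γ = 2.23×8.52^(7/5) = 44.76 atm.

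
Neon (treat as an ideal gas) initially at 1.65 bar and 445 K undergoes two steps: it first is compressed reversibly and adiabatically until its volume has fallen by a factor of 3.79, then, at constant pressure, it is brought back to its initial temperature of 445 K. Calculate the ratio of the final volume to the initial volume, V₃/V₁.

For a monatomic ideal gas γ = 5/3.
Adiabatic step: V₂/V₁ = 0.2639; T₂ = T₁·3.79^(2/3) = 1082 K.
Isobaric step: V₃/V₂ = T₃/T₂ = 445/1082.
V₃/V₁ = (V₂/V₁)(V₃/V₂) = 0.2639 × (445/1082) = 0.1085.

V₃/V₁ ≈ 0.109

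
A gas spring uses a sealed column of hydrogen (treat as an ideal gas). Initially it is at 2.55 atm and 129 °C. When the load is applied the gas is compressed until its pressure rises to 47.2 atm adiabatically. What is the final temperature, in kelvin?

T₂ ≈ 926 K

Adiabatic: T₂/T₁ = (P₂/P₁)^((γ−1)/γ).
For a diatomic ideal gas γ = 7/5, so (γ−1)/γ = 2/7.
T₁ = 129 °C = 402.1 K.
T₂ = 402.1 × (47.2/2.55)^(2/7) = 925.8 K.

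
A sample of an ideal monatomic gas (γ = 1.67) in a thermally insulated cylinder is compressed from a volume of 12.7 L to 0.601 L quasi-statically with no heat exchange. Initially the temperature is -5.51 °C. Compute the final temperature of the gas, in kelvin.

Adiabatic: T₁V₁^(γ−1) = T₂V₂^(γ−1) ⇒ T₂ = T₁ (V₁/V₂)^(γ−1).
T₁ = -5.51 °C = 267.6 K.
T₂ = 267.6 × (12.7/0.601)^(0.67) = 2067 K.

T₂ ≈ 2070 K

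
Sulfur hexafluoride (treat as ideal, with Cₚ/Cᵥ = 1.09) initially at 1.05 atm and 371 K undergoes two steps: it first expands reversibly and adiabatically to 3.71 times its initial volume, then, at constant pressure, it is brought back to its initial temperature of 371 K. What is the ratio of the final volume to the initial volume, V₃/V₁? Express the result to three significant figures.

V₃/V₁ ≈ 4.17

Adiabatic step: V₂/V₁ = 3.71; T₂ = T₁·(1/3.71)^(0.09) = 329.7 K.
Isobaric step: V₃/V₂ = T₃/T₂ = 371/329.7.
V₃/V₁ = (V₂/V₁)(V₃/V₂) = 3.71 × (371/329.7) = 4.175.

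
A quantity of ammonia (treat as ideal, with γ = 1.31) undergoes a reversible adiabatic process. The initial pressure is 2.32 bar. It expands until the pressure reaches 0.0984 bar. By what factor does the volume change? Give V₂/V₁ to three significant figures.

V₂/V₁ ≈ 11.2

From PV^γ = const, V₂/V₁ = (P₁/P₂)^(1/γ).
V₂/V₁ = (2.32/0.0984)^(0.763) = 11.16.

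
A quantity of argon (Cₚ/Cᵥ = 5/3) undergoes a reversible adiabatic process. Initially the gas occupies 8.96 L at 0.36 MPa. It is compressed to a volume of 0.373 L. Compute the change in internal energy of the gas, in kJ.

ΔU ≈ 35.4 kJ

P₂ = P₁(V₁/V₂)^γ = 0.36×(8.96/0.373)^(5/3) = 71.99 MPa.
For a reversible adiabat, W_by_gas = (P₁V₁ − P₂V₂)/(γ−1).
W_by = (360000×0.00896 − 7.199×10^7×0.000373) / (2/3) = -35440 J.
Q = 0 ⇒ ΔU = −W_by = 35440 J.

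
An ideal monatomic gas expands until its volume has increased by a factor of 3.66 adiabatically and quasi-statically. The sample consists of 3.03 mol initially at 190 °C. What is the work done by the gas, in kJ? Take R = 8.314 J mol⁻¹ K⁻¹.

Adiabatic: T₁V₁^(γ−1) = T₂V₂^(γ−1) ⇒ T₂ = T₁ (V₁/V₂)^(γ−1).
γ = 5/3 for a monatomic ideal gas, so γ−1 = 2/3.
T₁ = 190 °C = 463.1 K.
T₂ = 463.1 × (1/3.66)^(2/3) = 195 K.
Q = 0, so ΔU = W_on_gas = nCᵥΔT with Cᵥ = R/(γ−1) = 12.47 J/(mol·K).
ΔU = 3.03 × 12.47 × (195 − 463.1) = -10130 J.
Work done by the gas = −ΔU = 10130 J.

W ≈ 10.1 kJ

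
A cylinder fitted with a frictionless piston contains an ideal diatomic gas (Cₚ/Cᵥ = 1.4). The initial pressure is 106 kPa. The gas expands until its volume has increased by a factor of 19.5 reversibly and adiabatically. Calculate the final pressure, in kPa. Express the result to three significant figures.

P₂ ≈ 1.66 kPa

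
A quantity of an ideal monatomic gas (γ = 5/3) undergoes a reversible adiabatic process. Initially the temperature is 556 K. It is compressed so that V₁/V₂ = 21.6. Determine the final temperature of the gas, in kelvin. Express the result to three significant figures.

For a reversible adiabat TV^(γ−1) is constant, so T₂ = T₁ (V₁/V₂)^(γ−1).
T₂ = 556 × 21.6^(2/3) = 4312 K.

T₂ ≈ 4310 K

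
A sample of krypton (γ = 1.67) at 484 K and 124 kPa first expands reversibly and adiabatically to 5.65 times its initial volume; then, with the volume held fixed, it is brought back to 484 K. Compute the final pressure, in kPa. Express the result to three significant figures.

P₃ ≈ 21.9 kPa

Adiabatic step (PV^γ = const): P₂ = 124×(1/5.65)^(1.67) = 6.879 kPa; T₂ = 484×(1/5.65)^(0.67) = 151.7 K.
Isochoric: P₃ = P₂(T₃/T₂) = 6.879 × (484/151.7) = 21.95 kPa.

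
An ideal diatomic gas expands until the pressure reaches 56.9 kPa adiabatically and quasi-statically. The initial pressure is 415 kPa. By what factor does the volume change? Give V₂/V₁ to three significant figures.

V₂/V₁ ≈ 4.13

From PV^γ = const, V₂/V₁ = (P₁/P₂)^(1/γ).
For a diatomic ideal gas γ = 7/5.
V₂/V₁ = (415/56.9)^(5/7) = 4.134.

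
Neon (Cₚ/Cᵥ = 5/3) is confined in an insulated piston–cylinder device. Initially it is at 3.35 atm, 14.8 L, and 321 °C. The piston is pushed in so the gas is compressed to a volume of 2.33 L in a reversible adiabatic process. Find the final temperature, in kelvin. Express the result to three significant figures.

For a reversible adiabat TV^(γ−1) is constant, so T₂ = T₁ (V₁/V₂)^(γ−1).
T₁ = 321 °C = 594.1 K.
T₂ = 594.1 × (14.8/2.33)^(2/3) = 2038 K.

T₂ ≈ 2040 K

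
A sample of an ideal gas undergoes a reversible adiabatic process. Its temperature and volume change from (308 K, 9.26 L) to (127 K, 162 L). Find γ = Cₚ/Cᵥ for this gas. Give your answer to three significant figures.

γ ≈ 1.31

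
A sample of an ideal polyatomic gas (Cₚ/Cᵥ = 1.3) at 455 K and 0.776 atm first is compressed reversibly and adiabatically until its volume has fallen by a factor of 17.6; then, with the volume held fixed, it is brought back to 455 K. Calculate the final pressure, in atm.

P₃ ≈ 13.7 atm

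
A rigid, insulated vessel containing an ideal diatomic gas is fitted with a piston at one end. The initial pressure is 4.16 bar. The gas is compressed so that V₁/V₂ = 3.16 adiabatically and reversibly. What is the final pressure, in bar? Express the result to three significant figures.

P₂ ≈ 20.8 bar

Since PV^γ is constant along a reversible adiabat, P₂ = P₁ (V₁/V₂)^γ.
For a diatomic ideal gas γ = 7/5.
P₂ = 4.16 × 3.16^(7/5) = 20.83 bar.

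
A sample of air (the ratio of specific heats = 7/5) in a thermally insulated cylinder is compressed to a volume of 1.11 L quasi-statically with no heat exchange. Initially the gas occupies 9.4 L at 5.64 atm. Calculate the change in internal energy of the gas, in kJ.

P₂ = P₁(V₁/V₂)^γ = 5.64×(9.4/1.11)^(7/5) = 112.3 atm.
For a reversible adiabat, W_by_gas = (P₁V₁ − P₂V₂)/(γ−1).
W_by = (571500×0.0094 − 1.137×10^7×0.00111) / (2/5) = -18130 J.
Q = 0 ⇒ ΔU = −W_by = 18130 J.

ΔU ≈ 18.1 kJ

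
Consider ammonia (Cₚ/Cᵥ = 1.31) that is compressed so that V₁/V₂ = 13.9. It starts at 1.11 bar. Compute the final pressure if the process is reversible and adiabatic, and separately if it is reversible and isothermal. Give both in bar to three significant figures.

adiabatic: 34.9 bar; isothermal: 15.4 bar

Isothermal: P₂ = P₁(V₁/V₂) = 1.11×13.9 = 15.43 bar.
Adiabatic: P₂ = P₁(V₁/V₂)^γ = 1.11×13.9^(1.31) = 34.89 bar.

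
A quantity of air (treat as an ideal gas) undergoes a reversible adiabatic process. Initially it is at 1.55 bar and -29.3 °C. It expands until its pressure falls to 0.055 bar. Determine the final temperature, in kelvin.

Adiabatic: T₂/T₁ = (P₂/P₁)^((γ−1)/γ).
For a diatomic ideal gas γ = 7/5, so (γ−1)/γ = 2/7.
T₁ = -29.3 °C = 243.8 K.
T₂ = 243.8 × (0.055/1.55)^(2/7) = 93.94 K.

T₂ ≈ 93.9 K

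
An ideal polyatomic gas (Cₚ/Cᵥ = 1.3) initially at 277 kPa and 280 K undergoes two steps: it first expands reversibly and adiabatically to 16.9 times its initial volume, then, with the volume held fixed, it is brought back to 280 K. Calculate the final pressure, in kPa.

P₃ ≈ 16.4 kPa

Adiabatic step (PV^γ = const): P₂ = 277×(1/16.9)^(1.3) = 7.018 kPa; T₂ = 280×(1/16.9)^(0.3) = 119.9 K.
Isochoric: P₃ = P₂(T₃/T₂) = 7.018 × (280/119.9) = 16.39 kPa.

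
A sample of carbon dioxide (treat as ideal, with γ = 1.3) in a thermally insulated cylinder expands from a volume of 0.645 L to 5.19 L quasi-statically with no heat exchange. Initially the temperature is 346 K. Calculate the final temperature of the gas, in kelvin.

T₂ ≈ 185 K

For a reversible adiabat TV^(γ−1) is constant, so T₂ = T₁ (V₁/V₂)^(γ−1).
T₂ = 346 × (0.645/5.19)^(0.3) = 185.1 K.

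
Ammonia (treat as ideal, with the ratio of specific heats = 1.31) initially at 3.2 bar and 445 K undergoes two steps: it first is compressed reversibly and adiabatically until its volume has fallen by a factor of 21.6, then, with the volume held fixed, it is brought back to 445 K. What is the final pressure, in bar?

Adiabatic step (PV^γ = const): P₂ = 3.2×21.6^(1.31) = 179.2 bar; T₂ = 445×21.6^(0.31) = 1154 K.
Isochoric: P₃ = P₂(T₃/T₂) = 179.2 × (445/1154) = 69.12 bar.

P₃ ≈ 69.1 bar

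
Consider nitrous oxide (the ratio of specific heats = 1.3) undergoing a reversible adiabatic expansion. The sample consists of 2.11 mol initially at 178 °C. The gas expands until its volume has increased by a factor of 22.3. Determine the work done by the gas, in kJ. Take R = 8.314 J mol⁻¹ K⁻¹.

W ≈ 16.0 kJ

Adiabatic: T₁V₁^(γ−1) = T₂V₂^(γ−1) ⇒ T₂ = T₁ (V₁/V₂)^(γ−1).
T₁ = 178 °C = 451.1 K.
T₂ = 451.1 × (1/22.3)^(0.3) = 177.8 K.
Q = 0, so ΔU = W_on_gas = nCᵥΔT with Cᵥ = R/(γ−1) = 27.71 J/(mol·K).
ΔU = 2.11 × 27.71 × (177.8 − 451.1) = -15990 J.
Work done by the gas = −ΔU = 15990 J.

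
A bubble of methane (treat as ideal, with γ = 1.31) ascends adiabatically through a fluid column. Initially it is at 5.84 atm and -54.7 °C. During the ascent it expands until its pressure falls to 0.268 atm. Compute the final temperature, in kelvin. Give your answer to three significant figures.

T₂ ≈ 105 K

Adiabatic: T₂/T₁ = (P₂/P₁)^((γ−1)/γ).
T₁ = -54.7 °C = 218.4 K.
T₂ = 218.4 × (0.268/5.84)^(0.237) = 105.4 K.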